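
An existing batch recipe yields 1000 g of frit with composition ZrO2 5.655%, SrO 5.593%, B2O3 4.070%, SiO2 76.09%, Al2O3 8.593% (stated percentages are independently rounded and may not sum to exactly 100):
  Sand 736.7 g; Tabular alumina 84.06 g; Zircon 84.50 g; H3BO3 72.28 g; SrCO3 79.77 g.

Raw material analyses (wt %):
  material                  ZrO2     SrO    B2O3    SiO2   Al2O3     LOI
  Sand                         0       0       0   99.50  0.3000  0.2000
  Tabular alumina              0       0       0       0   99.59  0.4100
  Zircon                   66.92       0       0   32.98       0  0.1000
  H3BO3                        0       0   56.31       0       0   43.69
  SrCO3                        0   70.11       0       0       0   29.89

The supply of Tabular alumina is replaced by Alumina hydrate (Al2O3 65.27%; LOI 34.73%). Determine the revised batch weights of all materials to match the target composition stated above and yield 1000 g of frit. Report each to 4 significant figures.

Revised batch per 1000 g frit:
  Sand: 736.7 g
  Alumina hydrate: 128.3 g
  Zircon: 84.50 g
  H3BO3: 72.28 g
  SrCO3: 79.77 g
Total batch = 1102 g; LOI loss = 101.5 g

Intermediates are shown with 4-significant-figure rounding on the page — all internal work holds full precision at every stage; exactly one rounding lands on each reported result. The derived quantities are computed at full precision (totals, yield, net glass mass, ignition loss, the five compositions) using the weight values at 1000 g of glass as given in question or answer.
Per-oxide target masses for 1000 g frit:
  ZrO2: 5.655% × 1000 = 56.55 g
  SrO: 5.593% × 1000 = 55.93 g
  B2O3: 4.070% × 1000 = 40.70 g
  SiO2: 76.09% × 1000 = 760.9 g
  Al2O3: 8.593% × 1000 = 85.93 g
Sums-versus-targets review with the batch weights as given, at the basis given (target by target, the sums agree given rounding of the digits):
  ZrO2: 84.50·0.6692 = 56.55 g (target 56.55 g)
  SrO: 79.77·0.7011 = 55.93 g (target 55.93 g)
  B2O3: 72.28·0.5631 = 40.70 g (target 40.70 g)
  SiO2: 736.7·0.9950 + 84.50·0.3298 = 760.9 g (target 760.9 g)
  Al2O3: 736.7·0.003000 + 128.3·0.6527 = 85.95 g (target 85.93 g)
Auditing the glass mass value: batch Σ − ignition loss = 1000 g (targets for the oxides total 1000 g; with the basis standing at 1000 g — gaps are rounding artifacts).
Whole-batch sum: Σ batch = 1102 g; loss to ignition Σ batch·LOI = 101.5 g; as yield: glass ÷ batch → 90.78%.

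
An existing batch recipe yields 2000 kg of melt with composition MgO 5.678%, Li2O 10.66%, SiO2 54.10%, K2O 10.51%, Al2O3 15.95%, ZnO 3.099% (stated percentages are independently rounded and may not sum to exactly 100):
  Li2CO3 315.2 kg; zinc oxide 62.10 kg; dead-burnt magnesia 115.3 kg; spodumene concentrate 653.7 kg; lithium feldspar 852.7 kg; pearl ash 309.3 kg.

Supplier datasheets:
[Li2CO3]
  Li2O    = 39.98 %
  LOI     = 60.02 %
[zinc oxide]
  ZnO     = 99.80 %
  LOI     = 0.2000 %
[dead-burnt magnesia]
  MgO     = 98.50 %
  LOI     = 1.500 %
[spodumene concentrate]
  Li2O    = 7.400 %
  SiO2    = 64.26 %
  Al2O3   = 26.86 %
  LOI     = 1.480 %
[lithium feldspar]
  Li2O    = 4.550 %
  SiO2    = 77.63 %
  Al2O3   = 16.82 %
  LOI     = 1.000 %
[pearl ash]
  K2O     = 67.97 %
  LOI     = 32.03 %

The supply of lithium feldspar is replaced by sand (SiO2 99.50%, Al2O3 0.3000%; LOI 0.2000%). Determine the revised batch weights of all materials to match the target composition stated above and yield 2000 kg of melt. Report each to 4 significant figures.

The intermediate values are printed, rounded to 4 significant figures, in the printout; every computation holds full float precision end to end — every reported number sees exactly one rounding. All derived quantities, which include ignition loss, six oxide percentages, the yield, totals, net glass mass, are computed in full float precision, exactly as shown in the problem or answer text, starting from the weights on 2000 kg of glass.
Oxide-by-oxide targets in 2000 kg melt:
  MgO: 5.678% × 2000 = 113.6 kg
  Li2O: 10.66% × 2000 = 213.2 kg
  SiO2: 54.10% × 2000 = 1082 kg
  K2O: 10.51% × 2000 = 210.2 kg
  Al2O3: 15.95% × 2000 = 319.0 kg
  ZnO: 3.099% × 2000 = 61.98 kg
Checking each oxide sum given the weights on record, under the basis named above (sums match the target masses exact up to rounding of places):
  MgO: 115.3·0.9850 = 113.6 kg (target 113.6 kg)
  Li2O: 314.1·0.3998 + 1184·0.07400 = 213.2 kg (target 213.2 kg)
  SiO2: 1184·0.6426 + 322.8·0.9950 = 1082 kg (target 1082 kg)
  K2O: 309.3·0.6797 = 210.2 kg (target 210.2 kg)
  Al2O3: 1184·0.2686 + 322.8·0.003000 = 319.0 kg (target 319.0 kg)
  ZnO: 62.10·0.9980 = 61.98 kg (target 61.98 kg)
Auditing the glass mass value: total charge less LOI = 2000 kg (oxide target masses add up to 2000 kg; stated basis 2000 kg — gaps are rounding artifacts).
Batch total: Σ batch = 2308 kg; the LOI term Σ batch·LOI equals 307.6 kg; yield: glass divided by total = 86.67%.

Revised batch per 2000 kg melt:
  Li2CO3: 314.1 kg
  zinc oxide: 62.10 kg
  dead-burnt magnesia: 115.3 kg
  spodumene concentrate: 1184 kg
  sand: 322.8 kg
  pearl ash: 309.3 kg
Total batch = 2308 kg; LOI loss = 307.6 kg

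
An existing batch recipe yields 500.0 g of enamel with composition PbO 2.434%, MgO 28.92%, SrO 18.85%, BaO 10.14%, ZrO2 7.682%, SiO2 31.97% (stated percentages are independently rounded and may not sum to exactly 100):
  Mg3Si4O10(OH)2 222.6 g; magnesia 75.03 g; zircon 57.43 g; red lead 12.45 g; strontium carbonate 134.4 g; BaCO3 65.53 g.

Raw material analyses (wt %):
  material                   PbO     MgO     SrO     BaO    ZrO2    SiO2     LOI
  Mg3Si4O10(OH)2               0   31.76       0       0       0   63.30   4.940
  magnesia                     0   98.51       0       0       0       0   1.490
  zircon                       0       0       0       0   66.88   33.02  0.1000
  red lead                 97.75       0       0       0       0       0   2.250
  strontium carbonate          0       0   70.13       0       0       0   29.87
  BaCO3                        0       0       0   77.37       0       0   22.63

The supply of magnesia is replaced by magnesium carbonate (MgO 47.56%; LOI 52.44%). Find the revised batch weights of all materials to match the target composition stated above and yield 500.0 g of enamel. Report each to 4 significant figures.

Revised batch per 500.0 g enamel:
  Mg3Si4O10(OH)2: 222.6 g
  magnesium carbonate: 155.4 g
  zircon: 57.43 g
  red lead: 12.45 g
  strontium carbonate: 134.4 g
  BaCO3: 65.53 g
Total batch = 647.8 g; LOI loss = 147.8 g

Values along the way are displayed rounded to four significant figures at each printed step — each numeric step carries full float precision from start to finish — each reported result takes a single rounding. All derived quantities, including LOI, glass mass, the yield, the six compositions, the totals, are computed starting from the weights for 500.0 g of glass in full float precision, as set out in the problem or answer text.
Target masses of each oxide per 500.0 g enamel:
  PbO: 2.434% × 500.0 = 12.17 g
  MgO: 28.92% × 500.0 = 144.6 g
  SrO: 18.85% × 500.0 = 94.25 g
  BaO: 10.14% × 500.0 = 50.70 g
  ZrO2: 7.682% × 500.0 = 38.41 g
  SiO2: 31.97% × 500.0 = 159.8 g
A balance pass over the oxides, from the weights as reported, on the stated basis (sum by sum, the targets are met exact up to rounding of places):
  PbO: 12.45·0.9775 = 12.17 g (target 12.17 g)
  MgO: 222.6·0.3176 + 155.4·0.4756 = 144.6 g (target 144.6 g)
  SrO: 134.4·0.7013 = 94.25 g (target 94.25 g)
  BaO: 65.53·0.7737 = 50.70 g (target 50.70 g)
  ZrO2: 57.43·0.6688 = 38.41 g (target 38.41 g)
  SiO2: 222.6·0.6330 + 57.43·0.3302 = 159.9 g (target 159.8 g)
Glass-mass sanity pass: whole batch net of LOI = 500.0 g (per-oxide target masses sum to 500.0 g; against the stated basis, 500.0 g — gaps are rounding artifacts).
Adding the batch up: Σ batch = 647.8 g; Σ batch·LOI gives LOI loss = 147.8 g; as yield: glass ÷ batch → 77.18%.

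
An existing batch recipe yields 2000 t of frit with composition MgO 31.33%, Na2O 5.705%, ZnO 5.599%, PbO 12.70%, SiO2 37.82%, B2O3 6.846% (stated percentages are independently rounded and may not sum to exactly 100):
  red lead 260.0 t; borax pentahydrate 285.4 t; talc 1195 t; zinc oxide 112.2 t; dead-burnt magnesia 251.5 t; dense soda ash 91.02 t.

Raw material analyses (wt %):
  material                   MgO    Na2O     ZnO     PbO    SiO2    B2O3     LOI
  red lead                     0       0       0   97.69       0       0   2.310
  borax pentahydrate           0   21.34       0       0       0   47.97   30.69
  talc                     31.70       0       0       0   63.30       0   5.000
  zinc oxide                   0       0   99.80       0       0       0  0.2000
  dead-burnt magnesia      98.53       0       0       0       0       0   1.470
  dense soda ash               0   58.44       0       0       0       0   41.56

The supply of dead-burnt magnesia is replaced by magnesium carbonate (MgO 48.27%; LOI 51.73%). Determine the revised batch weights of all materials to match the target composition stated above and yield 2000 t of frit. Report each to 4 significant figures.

Revised batch per 2000 t frit:
  red lead: 260.0 t
  borax pentahydrate: 285.4 t
  talc: 1195 t
  zinc oxide: 112.2 t
  magnesium carbonate: 513.4 t
  dense soda ash: 91.02 t
Total batch = 2457 t; LOI loss = 457.0 t

Intermediates are shown (rounded to 4 significant digits) across the worked steps — full precision is kept from start to finish; a single rounding yields every reported number. Derived quantities are rebuilt at exact precision (net glass mass, LOI, totals, six oxide percentages, yield) using the weight values at 2000 t of glass exactly as printed in question or answer.
Target oxide masses per 2000 t frit:
  MgO: 31.33% × 2000 = 626.6 t
  Na2O: 5.705% × 2000 = 114.1 t
  ZnO: 5.599% × 2000 = 112.0 t
  PbO: 12.70% × 2000 = 254.0 t
  SiO2: 37.82% × 2000 = 756.4 t
  B2O3: 6.846% × 2000 = 136.9 t
Balance tally, oxide-wise, using the reported weights, on the stated basis (sums match the target masses given rounding of the digits):
  MgO: 1195·0.3170 + 513.4·0.4827 = 626.6 t (target 626.6 t)
  Na2O: 285.4·0.2134 + 91.02·0.5844 = 114.1 t (target 114.1 t)
  ZnO: 112.2·0.9980 = 112.0 t (target 112.0 t)
  PbO: 260.0·0.9769 = 254.0 t (target 254.0 t)
  SiO2: 1195·0.6330 = 756.4 t (target 756.4 t)
  B2O3: 285.4·0.4797 = 136.9 t (target 136.9 t)
Glass-mass bookkeeping: the batch minus its LOI: 2000 t (the Σ of target masses is 2000 t; basis as stated: 2000 t — differing by rounding only).
Adding the batch up: Σ batch = 2457 t; the LOI term Σ batch·LOI equals 457.0 t; yield = glass ÷ total batch = 81.40%.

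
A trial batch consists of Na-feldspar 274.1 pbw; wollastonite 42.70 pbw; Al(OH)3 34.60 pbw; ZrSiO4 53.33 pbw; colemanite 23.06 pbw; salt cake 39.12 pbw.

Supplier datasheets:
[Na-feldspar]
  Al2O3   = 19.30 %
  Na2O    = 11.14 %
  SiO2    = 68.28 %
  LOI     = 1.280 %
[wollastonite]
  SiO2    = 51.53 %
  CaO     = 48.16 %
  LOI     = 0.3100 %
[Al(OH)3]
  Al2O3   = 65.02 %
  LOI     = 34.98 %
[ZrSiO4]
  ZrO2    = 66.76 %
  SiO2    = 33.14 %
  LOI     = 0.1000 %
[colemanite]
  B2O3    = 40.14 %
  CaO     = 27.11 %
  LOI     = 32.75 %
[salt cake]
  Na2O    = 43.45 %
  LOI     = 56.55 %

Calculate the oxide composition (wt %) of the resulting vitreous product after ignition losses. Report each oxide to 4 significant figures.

The intermediate values appear (rounded to 4 significant digits) on the page; exact precision is maintained all the way through; a single rounding finalizes each reported value. The derived quantities, which include net glass mass, the yield, ignition loss, six oxide percentages, totals, are recomputed in full precision, as given in problem or answer, using the weight values at 421.4 pbw of glass.
Mass of each oxide from the mix:
  Al2O3: 274.1·0.1930 + 34.60·0.6502 = 75.40 pbw
  ZrO2: 53.33·0.6676 = 35.60 pbw
  B2O3: 23.06·0.4014 = 9.256 pbw
  Na2O: 274.1·0.1114 + 39.12·0.4345 = 47.53 pbw
  SiO2: 274.1·0.6828 + 42.70·0.5153 + 53.33·0.3314 = 226.8 pbw
  CaO: 42.70·0.4816 + 23.06·0.2711 = 26.82 pbw
LOI: 274.1·0.01280 + 42.70·0.003100 + 34.60·0.3498 + 53.33·0.001000 + 23.06·0.3275 + 39.12·0.5655 = 45.47 pbw
Net of LOI, the glass mass = 466.9 − 45.47 = 421.4 pbw (equal to the oxide-mass sum)
percent share: oxide ÷ glass, ×100

Glass mass = 421.4 pbw (batch 466.9 − LOI 45.47).
Composition: Al2O3 17.89%, ZrO2 8.448%, B2O3 2.196%, Na2O 11.28%, SiO2 53.82%, CaO 6.363%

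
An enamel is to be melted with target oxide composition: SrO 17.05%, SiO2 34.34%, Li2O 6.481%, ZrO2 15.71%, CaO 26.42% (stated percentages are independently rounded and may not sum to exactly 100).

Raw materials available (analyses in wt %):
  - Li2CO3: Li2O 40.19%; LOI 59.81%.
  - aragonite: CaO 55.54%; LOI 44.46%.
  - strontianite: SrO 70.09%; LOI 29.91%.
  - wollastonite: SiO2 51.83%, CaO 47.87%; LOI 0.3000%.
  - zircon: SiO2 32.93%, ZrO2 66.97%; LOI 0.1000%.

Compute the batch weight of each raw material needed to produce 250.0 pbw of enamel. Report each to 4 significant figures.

The intermediate values appear rounded to four significant digits across the worked steps. All internal work runs at full precision from first step to last; each reported number includes exactly one rounding. The derived quantities are rebuilt from the weighed amounts on 250.0 pbw of glass in full precision (five oxide percentages, the totals, net glass mass, ignition loss, yield) exactly as printed in the problem or the answer.
Target oxide masses per 250.0 pbw enamel:
  SrO: 17.05% × 250.0 = 42.62 pbw
  SiO2: 34.34% × 250.0 = 85.85 pbw
  Li2O: 6.481% × 250.0 = 16.20 pbw
  ZrO2: 15.71% × 250.0 = 39.28 pbw
  CaO: 26.42% × 250.0 = 66.05 pbw
Oxide-by-oxide audit working from each reported weight, against the basis in use (every target is met by its sum given rounding of the digits):
  SrO: 60.81·0.7009 = 42.62 pbw (target 42.62 pbw)
  SiO2: 128.4·0.5183 + 58.65·0.3293 = 85.86 pbw (target 85.85 pbw)
  Li2O: 40.31·0.4019 = 16.20 pbw (target 16.20 pbw)
  ZrO2: 58.65·0.6697 = 39.28 pbw (target 39.28 pbw)
  CaO: 8.275·0.5554 + 128.4·0.4787 = 66.06 pbw (target 66.05 pbw)
Glass mass check: Σ batch − LOI loss = 250.0 pbw (oxide target masses add up to 250.0 pbw; basis as stated: 250.0 pbw — differing by rounding only).
Whole-batch sum: Σ batch = 296.4 pbw; LOI removed, Σ of batch·LOI: 46.42 pbw; yield: glass divided by total = 84.34%.

Batch per 250.0 pbw enamel:
  Li2CO3: 40.31 pbw
  aragonite: 8.275 pbw
  strontianite: 60.81 pbw
  wollastonite: 128.4 pbw
  zircon: 58.65 pbw
Total batch = 296.4 pbw; LOI loss = 46.42 pbw; yield = 84.34%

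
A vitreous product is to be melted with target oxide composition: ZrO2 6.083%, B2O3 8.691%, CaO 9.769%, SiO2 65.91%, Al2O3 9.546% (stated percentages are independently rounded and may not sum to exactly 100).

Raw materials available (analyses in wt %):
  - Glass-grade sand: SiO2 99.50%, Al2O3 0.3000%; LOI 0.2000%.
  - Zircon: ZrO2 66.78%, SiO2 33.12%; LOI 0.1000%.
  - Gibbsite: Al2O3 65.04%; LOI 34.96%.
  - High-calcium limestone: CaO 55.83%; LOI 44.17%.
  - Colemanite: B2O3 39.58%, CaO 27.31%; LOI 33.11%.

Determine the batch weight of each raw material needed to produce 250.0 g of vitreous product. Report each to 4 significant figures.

Batch per 250.0 g vitreous product:
  Glass-grade sand: 158.0 g
  Zircon: 22.77 g
  Gibbsite: 35.96 g
  High-calcium limestone: 16.89 g
  Colemanite: 54.90 g
Total batch = 288.5 g; LOI loss = 38.55 g; yield = 86.64%

Every computation carries full precision from first step to last — values along the way are displayed, rounded to four significant digits, at each printed step — exactly one rounding goes into each reported figure — the derived quantities (five oxide percentages, the totals, yield, net glass mass, ignition loss) are carried using the weight values per 250.0 g of glass at full precision, as set out in the problem or answer text.
The oxide mass targets at 250.0 g vitreous product:
  ZrO2: 6.083% × 250.0 = 15.21 g
  B2O3: 8.691% × 250.0 = 21.73 g
  CaO: 9.769% × 250.0 = 24.42 g
  SiO2: 65.91% × 250.0 = 164.8 g
  Al2O3: 9.546% × 250.0 = 23.86 g
Per-oxide balance check working from each reported weight, per the basis as stated (sums match the target masses once rounding is allowed for):
  ZrO2: 22.77·0.6678 = 15.21 g (target 15.21 g)
  B2O3: 54.90·0.3958 = 21.73 g (target 21.73 g)
  CaO: 16.89·0.5583 + 54.90·0.2731 = 24.42 g (target 24.42 g)
  SiO2: 158.0·0.9950 + 22.77·0.3312 = 164.8 g (target 164.8 g)
  Al2O3: 158.0·0.003000 + 35.96·0.6504 = 23.86 g (target 23.86 g)
Glass-mass bookkeeping: Σ batch − LOI loss = 250.0 g (targets for the oxides total 250.0 g; stated basis 250.0 g — rounding explains the deltas).
Batch total: Σ batch = 288.5 g; loss to ignition Σ batch·LOI = 38.55 g; glass ÷ batch gives a yield of 86.64%.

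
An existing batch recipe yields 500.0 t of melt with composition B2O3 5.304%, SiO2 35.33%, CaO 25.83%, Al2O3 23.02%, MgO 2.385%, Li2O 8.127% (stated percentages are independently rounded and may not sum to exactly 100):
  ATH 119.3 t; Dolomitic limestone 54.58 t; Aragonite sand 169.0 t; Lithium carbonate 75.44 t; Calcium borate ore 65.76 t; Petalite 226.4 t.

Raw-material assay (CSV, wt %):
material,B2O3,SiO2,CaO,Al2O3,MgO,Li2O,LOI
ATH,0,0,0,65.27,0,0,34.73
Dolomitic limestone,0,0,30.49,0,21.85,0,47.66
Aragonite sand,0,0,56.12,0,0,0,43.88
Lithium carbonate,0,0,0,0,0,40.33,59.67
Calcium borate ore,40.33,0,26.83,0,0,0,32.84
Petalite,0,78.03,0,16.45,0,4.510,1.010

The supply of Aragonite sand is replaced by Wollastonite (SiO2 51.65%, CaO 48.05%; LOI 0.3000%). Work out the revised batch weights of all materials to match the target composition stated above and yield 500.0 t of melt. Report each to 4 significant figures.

Revised batch per 500.0 t melt:
  ATH: 152.2 t
  Dolomitic limestone: 54.58 t
  Wollastonite: 197.4 t
  Lithium carbonate: 90.05 t
  Calcium borate ore: 65.76 t
  Petalite: 95.70 t
Total batch = 655.7 t; LOI loss = 155.8 t

In-progress results are displayed (rounded to four significant digits) when written out; the whole derivation holds exact precision all the way through. Every reported value undergoes a single rounding; derived quantities (ignition loss, the totals, the yield, the six compositions, glass mass) are computed at full float precision from the batch weights at 500.0 t of glass, as quoted within the problem or answer text.
Target masses of each oxide per 500.0 t melt:
  B2O3: 5.304% × 500.0 = 26.52 t
  SiO2: 35.33% × 500.0 = 176.6 t
  CaO: 25.83% × 500.0 = 129.2 t
  Al2O3: 23.02% × 500.0 = 115.1 t
  MgO: 2.385% × 500.0 = 11.92 t
  Li2O: 8.127% × 500.0 = 40.64 t
Balance tally, oxide-wise, given the weights on record, versus the basis set out (every target is met by its sum within answer rounding):
  B2O3: 65.76·0.4033 = 26.52 t (target 26.52 t)
  SiO2: 197.4·0.5165 + 95.70·0.7803 = 176.6 t (target 176.6 t)
  CaO: 54.58·0.3049 + 197.4·0.4805 + 65.76·0.2683 = 129.1 t (target 129.2 t)
  Al2O3: 152.2·0.6527 + 95.70·0.1645 = 115.1 t (target 115.1 t)
  MgO: 54.58·0.2185 = 11.93 t (target 11.92 t)
  Li2O: 90.05·0.4033 + 95.70·0.04510 = 40.63 t (target 40.64 t)
Glass mass check: the batch minus its LOI: 499.9 t (the targets, summed, come to 500.0 t; versus the stated basis of 500.0 t — gaps are rounding artifacts).
Batch grand total — Σ batch = 655.7 t; LOI loss = Σ batch·LOI = 155.8 t; yield, glass over the total, = 76.25%.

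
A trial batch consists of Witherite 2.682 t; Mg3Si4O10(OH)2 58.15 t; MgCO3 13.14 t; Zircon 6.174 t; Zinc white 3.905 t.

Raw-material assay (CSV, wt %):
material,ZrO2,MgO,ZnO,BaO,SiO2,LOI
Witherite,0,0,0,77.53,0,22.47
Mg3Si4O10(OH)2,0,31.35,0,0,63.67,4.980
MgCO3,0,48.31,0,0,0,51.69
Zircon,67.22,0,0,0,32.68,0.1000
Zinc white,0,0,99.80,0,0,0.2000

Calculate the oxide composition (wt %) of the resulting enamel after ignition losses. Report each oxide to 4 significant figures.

The whole derivation runs at exact precision throughout — intermediates are printed with 4-significant-figure rounding alongside each step; every reported result is rounded just once. The derived quantities, which include the yield, ignition loss, totals, five oxide percentages, glass mass, are recomputed in exact precision, as quoted within problem or answer, using the weight values on 73.75 t of glass.
Oxide masses out of the charge:
  ZrO2: 6.174·0.6722 = 4.150 t
  MgO: 58.15·0.3135 + 13.14·0.4831 = 24.58 t
  ZnO: 3.905·0.9980 = 3.897 t
  BaO: 2.682·0.7753 = 2.079 t
  SiO2: 58.15·0.6367 + 6.174·0.3268 = 39.04 t
LOI: 2.682·0.2247 + 58.15·0.04980 + 13.14·0.5169 + 6.174·0.001000 + 3.905·0.002000 = 10.30 t
batch − LOI leaves glass = 84.05 − 10.30 = 73.75 t (the oxide masses sum to this)
percent share: oxide ÷ glass, ×100

Glass mass = 73.75 t (batch 84.05 − LOI 10.30).
Composition: ZrO2 5.628%, MgO 33.33%, ZnO 5.285%, BaO 2.820%, SiO2 52.94%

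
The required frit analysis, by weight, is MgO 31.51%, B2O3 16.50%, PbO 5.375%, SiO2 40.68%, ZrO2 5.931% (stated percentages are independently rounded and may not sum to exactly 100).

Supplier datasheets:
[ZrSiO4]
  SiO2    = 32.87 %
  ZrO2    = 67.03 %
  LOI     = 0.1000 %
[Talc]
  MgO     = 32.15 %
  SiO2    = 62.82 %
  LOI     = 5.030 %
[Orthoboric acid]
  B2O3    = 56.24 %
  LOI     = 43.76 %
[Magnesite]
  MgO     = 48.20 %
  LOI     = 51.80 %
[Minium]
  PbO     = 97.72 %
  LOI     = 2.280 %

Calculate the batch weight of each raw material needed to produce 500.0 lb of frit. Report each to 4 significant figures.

Batch per 500.0 lb frit:
  ZrSiO4: 44.24 lb
  Talc: 300.6 lb
  Orthoboric acid: 146.7 lb
  Magnesite: 126.3 lb
  Minium: 27.50 lb
Total batch = 645.3 lb; LOI loss = 145.4 lb; yield = 77.47%

Every computation runs at full precision at every stage. Mid-chain values are printed with 4-significant-figure rounding as written. Every reported result undergoes a single rounding — the derived quantities (totals, the five compositions, LOI, the yield, glass mass) are computed from the weighed amounts on 500.0 lb of glass in exact precision, as set out in the problem or the answer.
Per-oxide target masses for 500.0 lb frit:
  MgO: 31.51% × 500.0 = 157.6 lb
  B2O3: 16.50% × 500.0 = 82.50 lb
  PbO: 5.375% × 500.0 = 26.88 lb
  SiO2: 40.68% × 500.0 = 203.4 lb
  ZrO2: 5.931% × 500.0 = 29.66 lb
Verifying the oxide balance given the weights on record, per the basis as stated (every target is met by its sum net of answer rounding effects):
  MgO: 300.6·0.3215 + 126.3·0.4820 = 157.5 lb (target 157.6 lb)
  B2O3: 146.7·0.5624 = 82.50 lb (target 82.50 lb)
  PbO: 27.50·0.9772 = 26.87 lb (target 26.88 lb)
  SiO2: 44.24·0.3287 + 300.6·0.6282 = 203.4 lb (target 203.4 lb)
  ZrO2: 44.24·0.6703 = 29.65 lb (target 29.66 lb)
The glass-mass cross-check: total batch − LOI = 499.9 lb (per-oxide target masses sum to 500.0 lb; with the basis standing at 500.0 lb — deltas are rounding alone).
Batch grand total — Σ batch = 645.3 lb; loss to ignition Σ batch·LOI = 145.4 lb; glass ÷ batch gives a yield of 77.47%.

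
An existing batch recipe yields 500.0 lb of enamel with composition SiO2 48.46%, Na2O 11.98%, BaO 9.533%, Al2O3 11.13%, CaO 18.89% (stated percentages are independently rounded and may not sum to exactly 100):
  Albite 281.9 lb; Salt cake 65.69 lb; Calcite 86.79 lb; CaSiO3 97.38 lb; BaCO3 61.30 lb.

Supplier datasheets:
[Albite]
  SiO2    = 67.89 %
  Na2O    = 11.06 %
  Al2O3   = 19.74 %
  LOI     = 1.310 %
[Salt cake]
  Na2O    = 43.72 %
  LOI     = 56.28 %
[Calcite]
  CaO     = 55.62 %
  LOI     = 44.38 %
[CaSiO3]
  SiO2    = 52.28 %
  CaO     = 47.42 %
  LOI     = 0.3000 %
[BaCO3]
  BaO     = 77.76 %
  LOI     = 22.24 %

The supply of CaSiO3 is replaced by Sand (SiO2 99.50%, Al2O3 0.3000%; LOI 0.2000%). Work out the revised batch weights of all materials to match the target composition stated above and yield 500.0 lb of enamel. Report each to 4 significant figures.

Each numeric step maintains exact precision from first step to last; intermediates are displayed, rounded to 4 significant digits, within the worked lines. Every reported number is rounded once only — derived quantities (totals, ignition loss, glass mass, the five compositions, yield) are rebuilt in exact precision from the batch weights per 500.0 lb of glass precisely as stated by the problem or answer text.
Oxide-by-oxide targets in 500.0 lb enamel:
  SiO2: 48.46% × 500.0 = 242.3 lb
  Na2O: 11.98% × 500.0 = 59.90 lb
  BaO: 9.533% × 500.0 = 47.66 lb
  Al2O3: 11.13% × 500.0 = 55.65 lb
  CaO: 18.89% × 500.0 = 94.45 lb
Mass-balance tally per oxide applying the batch weights above, relative to the basis at hand (summed amounts equal target values once rounding is allowed for):
  SiO2: 281.1·0.6789 + 51.70·0.9950 = 242.3 lb (target 242.3 lb)
  Na2O: 281.1·0.1106 + 65.89·0.4372 = 59.90 lb (target 59.90 lb)
  BaO: 61.30·0.7776 = 47.67 lb (target 47.66 lb)
  Al2O3: 281.1·0.1974 + 51.70·0.003000 = 55.64 lb (target 55.65 lb)
  CaO: 169.8·0.5562 = 94.44 lb (target 94.45 lb)
Glass-mass bookkeeping: the batch minus its LOI: 499.9 lb (the targets, summed, come to 500.0 lb; against the stated basis, 500.0 lb — gaps are rounding artifacts).
Whole-batch sum: Σ batch = 629.8 lb; LOI loss = Σ batch·LOI = 129.9 lb; as yield: glass ÷ batch → 79.38%.

Revised batch per 500.0 lb enamel:
  Albite: 281.1 lb
  Salt cake: 65.89 lb
  Calcite: 169.8 lb
  Sand: 51.70 lb
  BaCO3: 61.30 lb
Total batch = 629.8 lb; LOI loss = 129.9 lb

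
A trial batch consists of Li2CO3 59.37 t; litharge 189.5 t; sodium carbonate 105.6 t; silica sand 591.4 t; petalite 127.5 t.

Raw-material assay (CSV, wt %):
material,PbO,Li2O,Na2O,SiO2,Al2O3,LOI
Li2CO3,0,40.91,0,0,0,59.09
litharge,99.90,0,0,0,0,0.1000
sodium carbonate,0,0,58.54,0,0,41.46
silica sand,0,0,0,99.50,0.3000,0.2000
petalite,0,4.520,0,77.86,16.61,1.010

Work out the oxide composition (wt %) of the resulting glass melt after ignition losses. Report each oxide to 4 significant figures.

Glass mass = 991.8 t (batch 1073 − LOI 81.52).
Composition: PbO 19.09%, Li2O 3.030%, Na2O 6.233%, SiO2 69.34%, Al2O3 2.314%

All arithmetic maintains exact precision from first step to last; working values are shown, rounded to four significant figures, alongside each step — exactly one rounding lands on every reported figure — the derived quantities, including glass mass, totals, five oxide percentages, yield, ignition loss, are computed from the weighed amounts for 991.8 t of glass at full precision, as written in problem or answer.
What the batch supplies per oxide:
  PbO: 189.5·0.9990 = 189.3 t
  Li2O: 59.37·0.4091 + 127.5·0.04520 = 30.05 t
  Na2O: 105.6·0.5854 = 61.82 t
  SiO2: 591.4·0.9950 + 127.5·0.7786 = 687.7 t
  Al2O3: 591.4·0.003000 + 127.5·0.1661 = 22.95 t
LOI: 59.37·0.5909 + 189.5·0.001000 + 105.6·0.4146 + 591.4·0.002000 + 127.5·0.01010 = 81.52 t
batch − LOI leaves glass = 1073 − 81.52 = 991.8 t (matching Σ of the oxides)
each wt % is 100 × oxide ÷ glass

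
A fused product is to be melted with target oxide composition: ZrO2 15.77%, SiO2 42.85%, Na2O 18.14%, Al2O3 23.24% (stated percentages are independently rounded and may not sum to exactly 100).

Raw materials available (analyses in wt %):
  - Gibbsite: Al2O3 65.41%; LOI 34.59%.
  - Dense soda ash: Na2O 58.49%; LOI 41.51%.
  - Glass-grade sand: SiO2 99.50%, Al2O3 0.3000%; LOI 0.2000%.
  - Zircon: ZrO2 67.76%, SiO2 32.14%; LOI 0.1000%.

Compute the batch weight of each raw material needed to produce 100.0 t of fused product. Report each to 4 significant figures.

The intermediate values are shown (rounded to 4 significant figures) as written. The working math holds exact precision end to end; every reported number sees exactly one rounding — the derived quantities are re-derived in full precision (glass mass, four oxide percentages, the yield, the totals, LOI) from the weighed amounts at 100.0 t of glass as quoted within the problem or answer text.
Target masses of each oxide per 100.0 t fused product:
  ZrO2: 15.77% × 100.0 = 15.77 t
  SiO2: 42.85% × 100.0 = 42.85 t
  Na2O: 18.14% × 100.0 = 18.14 t
  Al2O3: 23.24% × 100.0 = 23.24 t
Mass-balance tally per oxide with the batch weights as given, at the basis given (each sum matches its target mass given rounding of the digits):
  ZrO2: 23.27·0.6776 = 15.77 t (target 15.77 t)
  SiO2: 35.55·0.9950 + 23.27·0.3214 = 42.85 t (target 42.85 t)
  Na2O: 31.01·0.5849 = 18.14 t (target 18.14 t)
  Al2O3: 35.37·0.6541 + 35.55·0.003000 = 23.24 t (target 23.24 t)
Consistency of the glass mass: the batch minus its LOI: 100.0 t (targets for the oxides total 100.0 t; with the basis standing at 100.0 t — gaps are rounding artifacts).
Whole-batch sum: Σ batch = 125.2 t; Σ batch·LOI gives LOI loss = 25.20 t; yield, glass over the total, = 79.87%.

Batch per 100.0 t fused product:
  Gibbsite: 35.37 t
  Dense soda ash: 31.01 t
  Glass-grade sand: 35.55 t
  Zircon: 23.27 t
Total batch = 125.2 t; LOI loss = 25.20 t; yield = 79.87%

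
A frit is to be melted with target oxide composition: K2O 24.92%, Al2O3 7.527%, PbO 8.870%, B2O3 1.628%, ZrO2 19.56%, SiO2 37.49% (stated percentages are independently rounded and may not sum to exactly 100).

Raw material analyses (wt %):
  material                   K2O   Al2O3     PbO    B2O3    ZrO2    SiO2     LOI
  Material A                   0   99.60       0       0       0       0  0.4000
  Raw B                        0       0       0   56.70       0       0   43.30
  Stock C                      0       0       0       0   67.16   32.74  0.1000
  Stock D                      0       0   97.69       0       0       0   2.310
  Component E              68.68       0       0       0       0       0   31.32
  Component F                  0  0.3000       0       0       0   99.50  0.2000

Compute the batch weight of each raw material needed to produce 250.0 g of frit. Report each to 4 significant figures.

The intermediate values appear, rounded to 4 significant figures, at each printed step; all arithmetic keeps full precision from first step to last — every reported result is rounded a single time — the derived quantities (the totals, the yield, net glass mass, ignition loss, the six compositions) are rebuilt at full precision from the weighed amounts per 250.0 g of glass as they appear in question or answer.
Per-oxide target masses for 250.0 g frit:
  K2O: 24.92% × 250.0 = 62.30 g
  Al2O3: 7.527% × 250.0 = 18.82 g
  PbO: 8.870% × 250.0 = 22.18 g
  B2O3: 1.628% × 250.0 = 4.070 g
  ZrO2: 19.56% × 250.0 = 48.90 g
  SiO2: 37.49% × 250.0 = 93.72 g
Per-oxide balance check from the weights as reported, on the stated basis (each sum matches its target mass within answer rounding):
  K2O: 90.71·0.6868 = 62.30 g (target 62.30 g)
  Al2O3: 18.68·0.9960 + 70.24·0.003000 = 18.82 g (target 18.82 g)
  PbO: 22.70·0.9769 = 22.18 g (target 22.18 g)
  B2O3: 7.178·0.5670 = 4.070 g (target 4.070 g)
  ZrO2: 72.81·0.6716 = 48.90 g (target 48.90 g)
  SiO2: 72.81·0.3274 + 70.24·0.9950 = 93.73 g (target 93.72 g)
Glass-mass closure: the batch minus its LOI: 250.0 g (the Σ of target masses is 250.0 g; basis as stated: 250.0 g — gaps are rounding artifacts).
Batch grand total — Σ batch = 282.3 g; ignition loss, Σ(batch × LOI) = 32.33 g; the yield ratio, glass ÷ batch: 88.55%.

Batch per 250.0 g frit:
  Material A: 18.68 g
  Raw B: 7.178 g
  Stock C: 72.81 g
  Stock D: 22.70 g
  Component E: 90.71 g
  Component F: 70.24 g
Total batch = 282.3 g; LOI loss = 32.33 g; yield = 88.55%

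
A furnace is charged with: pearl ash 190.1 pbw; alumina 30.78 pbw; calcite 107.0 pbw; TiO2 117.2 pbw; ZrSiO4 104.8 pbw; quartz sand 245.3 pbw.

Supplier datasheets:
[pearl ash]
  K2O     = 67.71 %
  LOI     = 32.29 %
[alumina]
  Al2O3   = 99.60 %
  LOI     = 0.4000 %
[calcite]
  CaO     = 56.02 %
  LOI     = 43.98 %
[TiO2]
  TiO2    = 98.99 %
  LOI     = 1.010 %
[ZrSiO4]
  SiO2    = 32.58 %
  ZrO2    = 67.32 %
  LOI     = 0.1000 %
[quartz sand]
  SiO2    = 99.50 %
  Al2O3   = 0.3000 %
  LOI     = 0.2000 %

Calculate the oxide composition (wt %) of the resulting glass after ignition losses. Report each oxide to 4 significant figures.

Glass mass = 684.8 pbw (batch 795.2 − LOI 110.3).
Composition: SiO2 40.63%, ZrO2 10.30%, CaO 8.753%, TiO2 16.94%, Al2O3 4.584%, K2O 18.80%

In-progress results are shown (rounded to 4 significant figures) as written. The working math keeps full precision from start to finish — every reported figure is rounded once only — all derived quantities are computed at full precision (six oxide percentages, totals, ignition loss, the yield, net glass mass) from the batch weights on 684.8 pbw of glass, as written in the problem or the answer.
Oxide-by-oxide delivered mass:
  SiO2: 104.8·0.3258 + 245.3·0.9950 = 278.2 pbw
  ZrO2: 104.8·0.6732 = 70.55 pbw
  CaO: 107.0·0.5602 = 59.94 pbw
  TiO2: 117.2·0.9899 = 116.0 pbw
  Al2O3: 30.78·0.9960 + 245.3·0.003000 = 31.39 pbw
  K2O: 190.1·0.6771 = 128.7 pbw
LOI: 190.1·0.3229 + 30.78·0.004000 + 107.0·0.4398 + 117.2·0.01010 + 104.8·0.001000 + 245.3·0.002000 = 110.3 pbw
batch − LOI leaves glass = 795.2 − 110.3 = 684.8 pbw (= the summed oxide contributions)
each oxide over glass, ×100, is wt %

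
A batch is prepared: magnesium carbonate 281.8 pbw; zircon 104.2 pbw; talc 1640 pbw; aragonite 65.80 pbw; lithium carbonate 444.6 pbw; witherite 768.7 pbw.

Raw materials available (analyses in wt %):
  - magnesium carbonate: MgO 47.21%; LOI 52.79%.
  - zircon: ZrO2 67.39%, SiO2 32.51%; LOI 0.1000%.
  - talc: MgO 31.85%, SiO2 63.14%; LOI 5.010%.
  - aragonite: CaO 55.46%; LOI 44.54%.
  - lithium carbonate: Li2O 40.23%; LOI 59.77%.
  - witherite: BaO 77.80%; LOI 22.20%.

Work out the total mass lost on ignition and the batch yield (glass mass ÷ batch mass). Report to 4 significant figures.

LOI loss = 696.7 pbw; glass = 2608 pbw; yield = 78.92%

The working math runs at exact precision in all steps. Intermediates are displayed with 4-significant-figure rounding in the printout; every reported figure includes exactly one rounding; all derived quantities are rebuilt in full float precision (glass mass, the totals, the yield, ignition loss, the six compositions) starting from the weights at 2608 pbw of glass, as quoted within question or answer.
Ignition loss by material:
  magnesium carbonate: 281.8 × 0.5279 = 148.8 pbw
  zircon: 104.2 × 0.001000 = 0.1042 pbw
  talc: 1640 × 0.05010 = 82.16 pbw
  aragonite: 65.80 × 0.4454 = 29.31 pbw
  lithium carbonate: 444.6 × 0.5977 = 265.7 pbw
  witherite: 768.7 × 0.2220 = 170.7 pbw
Total LOI = 696.7 pbw
Glass = batch − LOI = 3305 − 696.7 = 2608 pbw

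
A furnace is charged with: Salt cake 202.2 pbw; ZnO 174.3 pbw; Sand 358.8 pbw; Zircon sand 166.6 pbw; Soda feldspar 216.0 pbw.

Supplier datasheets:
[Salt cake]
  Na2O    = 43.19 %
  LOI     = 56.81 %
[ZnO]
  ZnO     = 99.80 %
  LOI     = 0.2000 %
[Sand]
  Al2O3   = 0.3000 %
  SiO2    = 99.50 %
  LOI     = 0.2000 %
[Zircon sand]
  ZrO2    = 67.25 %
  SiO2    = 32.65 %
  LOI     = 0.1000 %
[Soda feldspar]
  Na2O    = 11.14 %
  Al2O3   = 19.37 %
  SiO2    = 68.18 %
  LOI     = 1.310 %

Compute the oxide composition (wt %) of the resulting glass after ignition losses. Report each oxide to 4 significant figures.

The whole derivation holds full precision in all steps. In-progress results are printed rounded to four significant figures when written out — every reported number takes just one rounding — derived quantities, which include the totals, yield, glass mass, five oxide percentages, LOI, are computed in full precision, as given in the problem or answer text, starting from the weights on 999.0 pbw of glass.
Mass of each oxide from the mix:
  ZrO2: 166.6·0.6725 = 112.0 pbw
  Na2O: 202.2·0.4319 + 216.0·0.1114 = 111.4 pbw
  ZnO: 174.3·0.9980 = 174.0 pbw
  Al2O3: 358.8·0.003000 + 216.0·0.1937 = 42.92 pbw
  SiO2: 358.8·0.9950 + 166.6·0.3265 + 216.0·0.6818 = 558.7 pbw
LOI: 202.2·0.5681 + 174.3·0.002000 + 358.8·0.002000 + 166.6·0.001000 + 216.0·0.01310 = 118.9 pbw
Glass mass = batch − LOI = 1118 − 118.9 = 999.0 pbw (consistent with Σ oxide mass)
oxide / glass × 100 gives the wt %

Glass mass = 999.0 pbw (batch 1118 − LOI 118.9).
Composition: ZrO2 11.22%, Na2O 11.15%, ZnO 17.41%, Al2O3 4.296%, SiO2 55.92%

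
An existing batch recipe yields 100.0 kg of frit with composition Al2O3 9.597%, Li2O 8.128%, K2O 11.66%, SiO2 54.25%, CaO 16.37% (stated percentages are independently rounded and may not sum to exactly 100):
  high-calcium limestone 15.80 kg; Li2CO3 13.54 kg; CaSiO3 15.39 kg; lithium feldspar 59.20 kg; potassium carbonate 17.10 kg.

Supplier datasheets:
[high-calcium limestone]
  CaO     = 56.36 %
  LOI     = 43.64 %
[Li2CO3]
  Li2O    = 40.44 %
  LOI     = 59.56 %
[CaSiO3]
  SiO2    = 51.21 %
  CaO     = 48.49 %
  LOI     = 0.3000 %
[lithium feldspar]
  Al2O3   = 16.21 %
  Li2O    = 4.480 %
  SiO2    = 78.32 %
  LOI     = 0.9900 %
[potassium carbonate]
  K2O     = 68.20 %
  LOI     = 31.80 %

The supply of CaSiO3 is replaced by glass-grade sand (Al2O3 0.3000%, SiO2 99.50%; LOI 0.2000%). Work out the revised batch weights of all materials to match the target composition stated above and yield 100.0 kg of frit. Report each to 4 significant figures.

Revised batch per 100.0 kg frit:
  high-calcium limestone: 29.05 kg
  Li2CO3: 13.56 kg
  glass-grade sand: 8.038 kg
  lithium feldspar: 59.06 kg
  potassium carbonate: 17.10 kg
Total batch = 126.8 kg; LOI loss = 26.79 kg

In-progress results are printed, with 4-significant-digit rounding, across the worked steps. All arithmetic runs at exact precision all the way through; a single rounding completes each reported result. All derived quantities (LOI, the five compositions, the yield, totals, glass mass) are rebuilt in full precision using the weight values on 100.0 kg of glass, as given in the question or the answer.
The oxide mass targets at 100.0 kg frit:
  Al2O3: 9.597% × 100.0 = 9.597 kg
  Li2O: 8.128% × 100.0 = 8.128 kg
  K2O: 11.66% × 100.0 = 11.66 kg
  SiO2: 54.25% × 100.0 = 54.25 kg
  CaO: 16.37% × 100.0 = 16.37 kg
Balance tally, oxide-wise, applying the batch weights above, relative to the basis at hand (target by target, the sums agree once rounding is allowed for):
  Al2O3: 8.038·0.003000 + 59.06·0.1621 = 9.598 kg (target 9.597 kg)
  Li2O: 13.56·0.4044 + 59.06·0.04480 = 8.130 kg (target 8.128 kg)
  K2O: 17.10·0.6820 = 11.66 kg (target 11.66 kg)
  SiO2: 8.038·0.9950 + 59.06·0.7832 = 54.25 kg (target 54.25 kg)
  CaO: 29.05·0.5636 = 16.37 kg (target 16.37 kg)
Glass-mass closure: the batch minus its LOI: 100.0 kg (oxide target masses add up to 100.0 kg; stated basis 100.0 kg — any gap is answer rounding).
Total batch = Σ batch = 126.8 kg; ignition loss, Σ(batch × LOI) = 26.79 kg; the yield ratio, glass ÷ batch: 78.87%.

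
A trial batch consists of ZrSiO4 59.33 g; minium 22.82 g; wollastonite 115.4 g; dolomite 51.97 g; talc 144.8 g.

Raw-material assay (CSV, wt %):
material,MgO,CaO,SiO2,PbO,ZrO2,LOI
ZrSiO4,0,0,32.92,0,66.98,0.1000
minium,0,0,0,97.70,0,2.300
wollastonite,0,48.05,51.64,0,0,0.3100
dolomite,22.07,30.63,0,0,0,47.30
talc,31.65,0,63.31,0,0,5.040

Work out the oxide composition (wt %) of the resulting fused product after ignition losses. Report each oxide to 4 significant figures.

Glass mass = 361.5 g (batch 394.3 − LOI 32.82).
Composition: MgO 15.85%, CaO 19.74%, SiO2 47.25%, PbO 6.167%, ZrO2 10.99%

Each numeric step maintains exact precision in all steps — values along the way are shown rounded to 4 significant figures on the page; each reported figure receives exactly one rounding. All derived quantities are recomputed in full precision (net glass mass, the totals, the five compositions, the yield, ignition loss) starting from the weights at 361.5 g of glass as quoted within the problem or answer text.
Per-oxide mass from batch:
  MgO: 51.97·0.2207 + 144.8·0.3165 = 57.30 g
  CaO: 115.4·0.4805 + 51.97·0.3063 = 71.37 g
  SiO2: 59.33·0.3292 + 115.4·0.5164 + 144.8·0.6331 = 170.8 g
  PbO: 22.82·0.9770 = 22.30 g
  ZrO2: 59.33·0.6698 = 39.74 g
LOI: 59.33·0.001000 + 22.82·0.02300 + 115.4·0.003100 + 51.97·0.4730 + 144.8·0.05040 = 32.82 g
Net of LOI, the glass mass = 394.3 − 32.82 = 361.5 g (the oxide masses sum to this)
each oxide over glass, ×100, is wt %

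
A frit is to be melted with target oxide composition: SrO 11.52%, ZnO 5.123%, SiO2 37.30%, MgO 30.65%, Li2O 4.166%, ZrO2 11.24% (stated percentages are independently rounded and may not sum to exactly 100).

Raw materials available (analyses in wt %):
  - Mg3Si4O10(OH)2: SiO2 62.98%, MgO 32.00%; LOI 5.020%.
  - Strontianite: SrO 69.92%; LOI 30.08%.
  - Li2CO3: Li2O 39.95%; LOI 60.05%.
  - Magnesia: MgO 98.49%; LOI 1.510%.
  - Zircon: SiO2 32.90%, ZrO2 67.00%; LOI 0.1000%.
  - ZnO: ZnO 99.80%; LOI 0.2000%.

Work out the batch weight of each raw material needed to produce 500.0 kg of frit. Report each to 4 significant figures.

All internal work runs at exact precision through every step — mid-chain values are printed with 4-significant-digit rounding alongside each step — each reported value is rounded just once. All derived quantities, including yield, the six compositions, totals, LOI, glass mass, are computed from the weighed amounts per 500.0 kg of glass in exact precision, exactly as printed in the problem or answer text.
The oxide mass targets at 500.0 kg frit:
  SrO: 11.52% × 500.0 = 57.60 kg
  ZnO: 5.123% × 500.0 = 25.62 kg
  SiO2: 37.30% × 500.0 = 186.5 kg
  MgO: 30.65% × 500.0 = 153.2 kg
  Li2O: 4.166% × 500.0 = 20.83 kg
  ZrO2: 11.24% × 500.0 = 56.20 kg
Sums-versus-targets review from the weights as reported, relative to the basis at hand (each sum matches its target mass up to rounding of the answer):
  SrO: 82.38·0.6992 = 57.60 kg (target 57.60 kg)
  ZnO: 25.67·0.9980 = 25.62 kg (target 25.62 kg)
  SiO2: 252.3·0.6298 + 83.88·0.3290 = 186.5 kg (target 186.5 kg)
  MgO: 252.3·0.3200 + 73.62·0.9849 = 153.2 kg (target 153.2 kg)
  Li2O: 52.14·0.3995 = 20.83 kg (target 20.83 kg)
  ZrO2: 83.88·0.6700 = 56.20 kg (target 56.20 kg)
Glass-mass sanity pass: total charge less LOI = 500.0 kg (the targets, summed, come to 500.0 kg; the stated basis being 500.0 kg — differing by rounding only).
Adding the batch up: Σ batch = 570.0 kg; loss to ignition Σ batch·LOI = 70.00 kg; as yield: glass ÷ batch → 87.72%.

Batch per 500.0 kg frit:
  Mg3Si4O10(OH)2: 252.3 kg
  Strontianite: 82.38 kg
  Li2CO3: 52.14 kg
  Magnesia: 73.62 kg
  Zircon: 83.88 kg
  ZnO: 25.67 kg
Total batch = 570.0 kg; LOI loss = 70.00 kg; yield = 87.72%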